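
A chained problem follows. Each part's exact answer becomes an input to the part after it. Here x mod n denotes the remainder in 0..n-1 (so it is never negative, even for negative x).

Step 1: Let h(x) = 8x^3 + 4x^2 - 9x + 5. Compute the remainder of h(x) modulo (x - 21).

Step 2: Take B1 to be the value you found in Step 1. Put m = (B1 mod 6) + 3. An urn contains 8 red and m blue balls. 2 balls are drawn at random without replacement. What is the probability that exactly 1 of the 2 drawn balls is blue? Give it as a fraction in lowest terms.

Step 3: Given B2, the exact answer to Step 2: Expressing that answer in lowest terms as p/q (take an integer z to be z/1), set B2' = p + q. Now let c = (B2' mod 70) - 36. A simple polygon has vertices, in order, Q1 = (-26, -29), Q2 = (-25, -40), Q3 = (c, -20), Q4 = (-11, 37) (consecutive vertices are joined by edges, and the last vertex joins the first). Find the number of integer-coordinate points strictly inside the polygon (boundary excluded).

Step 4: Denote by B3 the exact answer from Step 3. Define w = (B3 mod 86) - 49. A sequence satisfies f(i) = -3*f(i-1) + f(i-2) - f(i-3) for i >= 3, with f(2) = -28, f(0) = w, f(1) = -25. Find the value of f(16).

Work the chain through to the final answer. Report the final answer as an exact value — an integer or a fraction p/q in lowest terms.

Step 1: remainder = value at the root: 8*(21)^3 + 4*(21)^2 - 9*(21)^1 + 5 = (74088) + (1764) + (-189) + (5) = 75668; answer 75668
Step 2: B1 = 75668; m = 5; total draws C(13,2) = 78; favorable C(5,1)*C(8,1) = 40; P = 20/39; answer 20/39
Step 3: B2 = 20/39; threaded value p + q = 59; c = 23; cross terms: (-26*-40 - -25*-29)=315, (-25*-20 - 23*-40)=1420, (23*37 - -11*-20)=631, (-11*-29 - -26*37)=1281; twice the area = |3647| = 3647; area = 3647/2; boundary points = 1 + 4 + 1 + 3 = 9; strictly interior points = area - boundary/2 + 1 = 1820; answer 1820
Step 4: B3 = 1820; w = -35; f(3) = -3*(-28) + 1*(-25) - 1*(-35) = 94; iterating: f(3)=94, f(4)=-285, f(5)=977, f(6)=-3310, f(7)=11192, f(8)=-37863, f(9)=128091, f(10)=-433328, f(11)=1465938, f(12)=-4959233, f(13)=16776965, f(14)=-56756066, f(15)=192004396, f(16)=-649546219; answer -649546219

-649546219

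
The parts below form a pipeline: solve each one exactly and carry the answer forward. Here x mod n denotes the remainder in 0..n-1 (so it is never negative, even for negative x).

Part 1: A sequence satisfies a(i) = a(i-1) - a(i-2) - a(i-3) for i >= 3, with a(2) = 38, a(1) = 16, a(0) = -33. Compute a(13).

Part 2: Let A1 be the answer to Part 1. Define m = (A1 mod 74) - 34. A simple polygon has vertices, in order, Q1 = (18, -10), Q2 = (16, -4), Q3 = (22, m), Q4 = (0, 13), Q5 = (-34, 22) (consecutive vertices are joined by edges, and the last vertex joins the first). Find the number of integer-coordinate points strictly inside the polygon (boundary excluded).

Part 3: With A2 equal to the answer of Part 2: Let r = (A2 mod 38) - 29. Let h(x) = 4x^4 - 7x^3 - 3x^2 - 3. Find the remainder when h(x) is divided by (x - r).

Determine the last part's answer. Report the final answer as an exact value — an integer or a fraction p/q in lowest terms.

Part 1: a(3) = 1*(38) - 1*(16) - 1*(-33) = 55; iterating: a(3)=55, a(4)=1, a(5)=-92, a(6)=-148, a(7)=-57, a(8)=183, a(9)=388, a(10)=262, a(11)=-309, a(12)=-959, a(13)=-912; answer -912
Part 2: A1 = -912; m = 16; cross terms: (18*-4 - 16*-10)=88, (16*16 - 22*-4)=344, (22*13 - 0*16)=286, (0*22 - -34*13)=442, (-34*-10 - 18*22)=-56; twice the area = |1104| = 1104; area = 552; boundary points = 2 + 2 + 1 + 1 + 4 = 10; strictly interior points = area - boundary/2 + 1 = 548; answer 548
Part 3: A2 = 548; r = -13; remainder = value at the root: 4*(-13)^4 - 7*(-13)^3 - 3*(-13)^2 - 3 = (114244) + (15379) + (-507) + (-3) = 129113; answer 129113

129113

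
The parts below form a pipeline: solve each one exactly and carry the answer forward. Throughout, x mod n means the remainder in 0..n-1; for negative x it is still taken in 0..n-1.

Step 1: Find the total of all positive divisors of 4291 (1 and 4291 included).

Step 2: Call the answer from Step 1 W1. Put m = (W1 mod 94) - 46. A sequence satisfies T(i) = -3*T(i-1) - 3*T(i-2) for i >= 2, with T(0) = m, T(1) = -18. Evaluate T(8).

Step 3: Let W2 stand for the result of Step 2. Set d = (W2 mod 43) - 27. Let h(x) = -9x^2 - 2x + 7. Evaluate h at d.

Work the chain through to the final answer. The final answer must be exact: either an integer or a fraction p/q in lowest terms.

Step 1: 4291 = 7 * 613; sigma = (1 + 7) * (1 + 613) = 8 * 614 = 4912; answer 4912
Step 2: W1 = 4912; m = -22; T(2) = -3*(-18) - 3*(-22) = 120; iterating: T(2)=120, T(3)=-306, T(4)=558, T(5)=-756, T(6)=594, T(7)=486, T(8)=-3240; answer -3240
Step 3: W2 = -3240; d = 1; -9*(1)^2 - 2*(1)^1 + 7 = (-9) + (-2) + (7) = -4; answer -4

-4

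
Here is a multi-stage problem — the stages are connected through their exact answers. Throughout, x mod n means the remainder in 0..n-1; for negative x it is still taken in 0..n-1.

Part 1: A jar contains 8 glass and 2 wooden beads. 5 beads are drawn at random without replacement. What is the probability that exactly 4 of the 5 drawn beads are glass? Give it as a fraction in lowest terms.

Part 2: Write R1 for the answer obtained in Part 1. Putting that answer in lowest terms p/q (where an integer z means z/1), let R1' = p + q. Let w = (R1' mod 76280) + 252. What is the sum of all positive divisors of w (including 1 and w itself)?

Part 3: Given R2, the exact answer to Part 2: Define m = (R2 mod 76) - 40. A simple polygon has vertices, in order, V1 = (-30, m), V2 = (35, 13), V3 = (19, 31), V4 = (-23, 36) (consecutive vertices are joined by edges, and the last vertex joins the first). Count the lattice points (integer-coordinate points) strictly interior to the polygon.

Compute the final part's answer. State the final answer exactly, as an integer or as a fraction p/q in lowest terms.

Part 1: total draws C(10,5) = 252; favorable C(8,4)*C(2,1) = 140; P = 5/9; answer 5/9
Part 2: R1 = 5/9; threaded value p + q = 14; w = 266; 266 = 2 * 7 * 19; sigma = (1 + 2) * (1 + 7) * (1 + 19) = 3 * 8 * 20 = 480; answer 480
Part 3: R2 = 480; m = -16; cross terms: (-30*13 - 35*-16)=170, (35*31 - 19*13)=838, (19*36 - -23*31)=1397, (-23*-16 - -30*36)=1448; twice the area = |3853| = 3853; area = 3853/2; boundary points = 1 + 2 + 1 + 1 = 5; strictly interior points = area - boundary/2 + 1 = 1925; answer 1925

1925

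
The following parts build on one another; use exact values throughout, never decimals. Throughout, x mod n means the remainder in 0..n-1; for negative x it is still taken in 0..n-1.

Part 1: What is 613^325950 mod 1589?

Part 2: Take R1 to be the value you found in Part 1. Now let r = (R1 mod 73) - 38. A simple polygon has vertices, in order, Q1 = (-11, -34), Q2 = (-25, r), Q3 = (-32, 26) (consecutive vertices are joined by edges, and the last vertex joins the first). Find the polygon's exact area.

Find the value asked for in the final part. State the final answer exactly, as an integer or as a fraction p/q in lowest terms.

735/2

Part 1: squarings mod 1589: 613^1=613, 613^2=765, 613^4=473, 613^8=1269, 613^16=704, 613^32=1437, 613^64=858, 613^128=457, 613^256=690, 613^512=989, 613^1024=886, 613^2048=30, 613^4096=900, 613^8192=1199, 613^16384=1145, 613^32768=100, 613^65536=466, 613^131072=1052, 613^262144=760; 613^325950 = 613^2 * 613^4 * 613^8 * 613^16 * 613^32 * 613^256 * 613^2048 * 613^4096 * 613^8192 * 613^16384 * 613^32768 * 613^262144 = 155 (mod 1589); answer 155
Part 2: R1 = 155; r = -29; cross terms: (-11*-29 - -25*-34)=-531, (-25*26 - -32*-29)=-1578, (-32*-34 - -11*26)=1374; twice the area = |-735| = 735; area = 735/2; answer 735/2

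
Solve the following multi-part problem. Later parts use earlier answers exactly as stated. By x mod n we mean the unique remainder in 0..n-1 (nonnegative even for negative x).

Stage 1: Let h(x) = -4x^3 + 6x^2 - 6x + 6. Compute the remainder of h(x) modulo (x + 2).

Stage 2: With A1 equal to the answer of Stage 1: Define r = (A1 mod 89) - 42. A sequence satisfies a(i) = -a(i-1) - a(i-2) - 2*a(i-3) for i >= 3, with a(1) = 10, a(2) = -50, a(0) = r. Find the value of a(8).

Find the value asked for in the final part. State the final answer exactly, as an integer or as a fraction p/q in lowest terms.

Stage 1: remainder = value at the root: -4*(-2)^3 + 6*(-2)^2 - 6*(-2)^1 + 6 = (32) + (24) + (12) + (6) = 74; answer 74
Stage 2: A1 = 74; r = 32; a(3) = -1*(-50) - 1*(10) - 2*(32) = -24; iterating: a(3)=-24, a(4)=54, a(5)=70, a(6)=-76, a(7)=-102, a(8)=38; answer 38

38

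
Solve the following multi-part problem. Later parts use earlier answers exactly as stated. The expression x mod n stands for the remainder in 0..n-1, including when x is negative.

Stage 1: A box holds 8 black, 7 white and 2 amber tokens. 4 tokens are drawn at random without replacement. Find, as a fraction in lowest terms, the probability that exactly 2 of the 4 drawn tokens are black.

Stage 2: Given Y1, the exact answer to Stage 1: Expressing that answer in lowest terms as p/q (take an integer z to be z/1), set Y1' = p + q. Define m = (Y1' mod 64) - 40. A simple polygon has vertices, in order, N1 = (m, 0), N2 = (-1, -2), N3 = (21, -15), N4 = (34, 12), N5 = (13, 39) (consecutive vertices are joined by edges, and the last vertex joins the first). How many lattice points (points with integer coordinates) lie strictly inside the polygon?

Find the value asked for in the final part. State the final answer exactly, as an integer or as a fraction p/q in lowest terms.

Stage 1: total draws C(17,4) = 2380; favorable C(8,2)*C(9,2) = 1008; P = 36/85; answer 36/85
Stage 2: Y1 = 36/85; threaded value p + q = 121; m = 17; cross terms: (17*-2 - -1*0)=-34, (-1*-15 - 21*-2)=57, (21*12 - 34*-15)=762, (34*39 - 13*12)=1170, (13*0 - 17*39)=-663; twice the area = |1292| = 1292; area = 646; boundary points = 2 + 1 + 1 + 3 + 1 = 8; strictly interior points = area - boundary/2 + 1 = 643; answer 643

643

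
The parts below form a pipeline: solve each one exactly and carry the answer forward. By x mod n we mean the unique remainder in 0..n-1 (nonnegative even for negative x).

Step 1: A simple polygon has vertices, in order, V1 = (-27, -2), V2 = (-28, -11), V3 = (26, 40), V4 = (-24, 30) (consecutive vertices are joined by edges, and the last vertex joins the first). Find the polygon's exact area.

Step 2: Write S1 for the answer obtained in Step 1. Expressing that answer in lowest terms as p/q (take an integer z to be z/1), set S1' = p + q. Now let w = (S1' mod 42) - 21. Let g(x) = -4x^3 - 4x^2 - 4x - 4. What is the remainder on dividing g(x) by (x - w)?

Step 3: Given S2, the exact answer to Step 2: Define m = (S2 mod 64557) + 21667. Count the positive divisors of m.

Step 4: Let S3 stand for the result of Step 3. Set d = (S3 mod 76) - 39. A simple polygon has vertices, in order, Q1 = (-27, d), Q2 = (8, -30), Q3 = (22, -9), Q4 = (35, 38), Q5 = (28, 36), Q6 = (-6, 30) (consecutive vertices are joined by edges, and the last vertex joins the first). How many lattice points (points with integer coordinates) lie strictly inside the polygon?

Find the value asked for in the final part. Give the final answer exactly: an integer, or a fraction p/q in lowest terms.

Step 1: cross terms: (-27*-11 - -28*-2)=241, (-28*40 - 26*-11)=-834, (26*30 - -24*40)=1740, (-24*-2 - -27*30)=858; twice the area = |2005| = 2005; area = 2005/2; answer 2005/2
Step 2: S1 = 2005/2; threaded value p + q = 2007; w = 12; remainder = value at the root: -4*(12)^3 - 4*(12)^2 - 4*(12)^1 - 4 = (-6912) + (-576) + (-48) + (-4) = -7540; answer -7540
Step 3: S2 = -7540; m = 78684; 78684 = 2^2 * 3 * 79 * 83; number of divisors = (2+1) * (1+1) * (1+1) * (1+1) = 24; answer 24
Step 4: S3 = 24; d = -15; cross terms: (-27*-30 - 8*-15)=930, (8*-9 - 22*-30)=588, (22*38 - 35*-9)=1151, (35*36 - 28*38)=196, (28*30 - -6*36)=1056, (-6*-15 - -27*30)=900; twice the area = |4821| = 4821; area = 4821/2; boundary points = 5 + 7 + 1 + 1 + 2 + 3 = 19; strictly interior points = area - boundary/2 + 1 = 2402; answer 2402

2402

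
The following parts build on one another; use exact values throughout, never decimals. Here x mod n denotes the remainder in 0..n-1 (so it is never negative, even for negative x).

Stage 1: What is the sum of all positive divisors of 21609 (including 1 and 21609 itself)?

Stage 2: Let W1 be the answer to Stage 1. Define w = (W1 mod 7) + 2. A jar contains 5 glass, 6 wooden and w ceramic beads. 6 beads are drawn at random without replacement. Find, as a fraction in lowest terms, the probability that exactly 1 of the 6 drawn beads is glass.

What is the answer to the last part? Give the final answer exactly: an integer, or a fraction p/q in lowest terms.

715/1938

Stage 1: 21609 = 3^2 * 7^4; sigma = (1 + 3 + 9) * (1 + 7 + 49 + 343 + 2401) = 13 * 2801 = 36413; answer 36413
Stage 2: W1 = 36413; w = 8; total draws C(19,6) = 27132; favorable C(5,1)*C(14,5) = 10010; P = 715/1938; answer 715/1938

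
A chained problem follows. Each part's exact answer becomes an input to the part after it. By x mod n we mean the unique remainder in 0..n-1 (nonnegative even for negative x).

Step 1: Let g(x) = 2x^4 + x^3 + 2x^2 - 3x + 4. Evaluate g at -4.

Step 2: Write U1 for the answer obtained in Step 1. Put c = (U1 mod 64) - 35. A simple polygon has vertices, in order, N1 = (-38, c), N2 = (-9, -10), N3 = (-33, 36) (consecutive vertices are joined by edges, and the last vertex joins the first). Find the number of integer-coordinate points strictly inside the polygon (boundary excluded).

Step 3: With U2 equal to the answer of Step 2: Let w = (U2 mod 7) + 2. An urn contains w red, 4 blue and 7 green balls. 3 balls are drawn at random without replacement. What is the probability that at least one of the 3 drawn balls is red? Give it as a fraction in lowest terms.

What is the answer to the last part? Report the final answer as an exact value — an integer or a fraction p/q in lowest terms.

Step 1: 2*(-4)^4 + 1*(-4)^3 + 2*(-4)^2 - 3*(-4)^1 + 4 = (512) + (-64) + (32) + (12) + (4) = 496; answer 496
Step 2: U1 = 496; c = 13; cross terms: (-38*-10 - -9*13)=497, (-9*36 - -33*-10)=-654, (-33*13 - -38*36)=939; twice the area = |782| = 782; area = 391; boundary points = 1 + 2 + 1 = 4; strictly interior points = area - boundary/2 + 1 = 390; answer 390
Step 3: U2 = 390; w = 7; total draws C(18,3) = 816; complement C(11,3) = 165; favorable 816 - 165 = 651; P = 217/272; answer 217/272

217/272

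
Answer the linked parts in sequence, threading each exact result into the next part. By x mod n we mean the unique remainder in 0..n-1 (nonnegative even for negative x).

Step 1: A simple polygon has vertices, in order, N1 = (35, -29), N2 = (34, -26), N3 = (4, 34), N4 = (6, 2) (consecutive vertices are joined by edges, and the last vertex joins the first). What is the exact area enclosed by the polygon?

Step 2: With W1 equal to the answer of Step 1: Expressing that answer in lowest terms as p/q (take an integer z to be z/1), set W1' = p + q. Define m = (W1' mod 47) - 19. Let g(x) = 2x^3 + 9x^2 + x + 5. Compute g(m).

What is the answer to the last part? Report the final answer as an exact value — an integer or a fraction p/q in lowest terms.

1139

Step 1: cross terms: (35*-26 - 34*-29)=76, (34*34 - 4*-26)=1260, (4*2 - 6*34)=-196, (6*-29 - 35*2)=-244; twice the area = |896| = 896; area = 448; answer 448
Step 2: W1 = 448; threaded value p + q = 449; m = 7; 2*(7)^3 + 9*(7)^2 + 1*(7)^1 + 5 = (686) + (441) + (7) + (5) = 1139; answer 1139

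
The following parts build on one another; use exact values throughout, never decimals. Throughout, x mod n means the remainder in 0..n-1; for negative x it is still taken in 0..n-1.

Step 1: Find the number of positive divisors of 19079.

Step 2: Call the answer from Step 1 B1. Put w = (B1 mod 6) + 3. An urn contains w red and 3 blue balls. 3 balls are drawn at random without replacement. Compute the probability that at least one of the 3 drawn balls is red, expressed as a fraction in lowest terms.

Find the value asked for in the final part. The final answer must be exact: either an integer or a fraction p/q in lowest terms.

Step 1: 19079 is prime, so its only divisors are 1 and 19079; count = 2; answer 2
Step 2: B1 = 2; w = 5; total draws C(8,3) = 56; complement C(3,3) = 1; favorable 56 - 1 = 55; P = 55/56; answer 55/56

55/56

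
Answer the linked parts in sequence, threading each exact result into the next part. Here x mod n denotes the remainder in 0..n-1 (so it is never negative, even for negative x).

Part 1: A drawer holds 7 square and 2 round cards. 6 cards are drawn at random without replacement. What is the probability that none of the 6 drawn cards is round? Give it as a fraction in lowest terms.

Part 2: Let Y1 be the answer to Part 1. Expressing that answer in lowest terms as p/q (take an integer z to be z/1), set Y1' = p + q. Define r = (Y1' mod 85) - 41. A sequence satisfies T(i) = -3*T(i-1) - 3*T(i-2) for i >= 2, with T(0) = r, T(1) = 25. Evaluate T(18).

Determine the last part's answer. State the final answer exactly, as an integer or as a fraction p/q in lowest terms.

551124

Part 1: total draws C(9,6) = 84; favorable C(7,6) = 7; P = 1/12; answer 1/12
Part 2: Y1 = 1/12; threaded value p + q = 13; r = -28; T(2) = -3*(25) - 3*(-28) = 9; iterating: T(2)=9, T(3)=-102, T(4)=279, T(5)=-531, T(6)=756, T(7)=-675, T(8)=-243, T(9)=2754, T(10)=-7533, T(11)=14337, T(12)=-20412, T(13)=18225, T(14)=6561, T(15)=-74358, T(16)=203391, T(17)=-387099, T(18)=551124; answer 551124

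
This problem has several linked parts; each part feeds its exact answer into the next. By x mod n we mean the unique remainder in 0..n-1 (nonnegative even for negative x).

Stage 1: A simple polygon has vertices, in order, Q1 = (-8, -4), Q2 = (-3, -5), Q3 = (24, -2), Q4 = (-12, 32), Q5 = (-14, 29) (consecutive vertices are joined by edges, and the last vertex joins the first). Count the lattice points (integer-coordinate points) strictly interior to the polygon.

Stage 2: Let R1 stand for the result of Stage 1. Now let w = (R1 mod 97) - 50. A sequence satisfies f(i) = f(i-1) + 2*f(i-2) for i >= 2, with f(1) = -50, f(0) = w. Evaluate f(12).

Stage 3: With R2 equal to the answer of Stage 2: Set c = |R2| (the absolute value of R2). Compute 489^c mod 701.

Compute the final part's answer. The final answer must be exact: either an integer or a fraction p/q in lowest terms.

521

Stage 1: cross terms: (-8*-5 - -3*-4)=28, (-3*-2 - 24*-5)=126, (24*32 - -12*-2)=744, (-12*29 - -14*32)=100, (-14*-4 - -8*29)=288; twice the area = |1286| = 1286; area = 643; boundary points = 1 + 3 + 2 + 1 + 3 = 10; strictly interior points = area - boundary/2 + 1 = 639; answer 639
Stage 2: R1 = 639; w = 7; f(2) = 1*(-50) + 2*(7) = -36; iterating: f(2)=-36, f(3)=-136, f(4)=-208, f(5)=-480, f(6)=-896, f(7)=-1856, f(8)=-3648, f(9)=-7360, f(10)=-14656, f(11)=-29376, f(12)=-58688; answer -58688
Stage 3: R2 = -58688; c = 58688; squarings mod 701: 489^1=489, 489^2=80, 489^4=91, 489^8=570, 489^16=337, 489^32=7, 489^64=49, 489^128=298, 489^256=478, 489^512=659, 489^1024=362, 489^2048=658, 489^4096=447, 489^8192=24, 489^16384=576, 489^32768=203; 489^58688 = 489^64 * 489^256 * 489^1024 * 489^8192 * 489^16384 * 489^32768 = 521 (mod 701); answer 521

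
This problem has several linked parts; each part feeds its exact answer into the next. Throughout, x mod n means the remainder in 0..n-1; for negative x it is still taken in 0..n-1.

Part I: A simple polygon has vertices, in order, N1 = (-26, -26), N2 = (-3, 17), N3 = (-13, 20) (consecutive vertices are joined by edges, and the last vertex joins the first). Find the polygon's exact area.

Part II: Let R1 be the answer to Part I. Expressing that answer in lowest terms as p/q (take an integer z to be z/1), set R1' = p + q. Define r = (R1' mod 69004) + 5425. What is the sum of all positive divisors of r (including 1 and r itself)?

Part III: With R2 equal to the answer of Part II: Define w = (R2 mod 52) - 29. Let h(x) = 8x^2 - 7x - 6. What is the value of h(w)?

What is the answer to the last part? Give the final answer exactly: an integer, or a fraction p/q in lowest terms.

6925

Part I: cross terms: (-26*17 - -3*-26)=-520, (-3*20 - -13*17)=161, (-13*-26 - -26*20)=858; twice the area = |499| = 499; area = 499/2; answer 499/2
Part II: R1 = 499/2; threaded value p + q = 501; r = 5926; 5926 = 2 * 2963; sigma = (1 + 2) * (1 + 2963) = 3 * 2964 = 8892; answer 8892
Part III: R2 = 8892; w = -29; 8*(-29)^2 - 7*(-29)^1 - 6 = (6728) + (203) + (-6) = 6925; answer 6925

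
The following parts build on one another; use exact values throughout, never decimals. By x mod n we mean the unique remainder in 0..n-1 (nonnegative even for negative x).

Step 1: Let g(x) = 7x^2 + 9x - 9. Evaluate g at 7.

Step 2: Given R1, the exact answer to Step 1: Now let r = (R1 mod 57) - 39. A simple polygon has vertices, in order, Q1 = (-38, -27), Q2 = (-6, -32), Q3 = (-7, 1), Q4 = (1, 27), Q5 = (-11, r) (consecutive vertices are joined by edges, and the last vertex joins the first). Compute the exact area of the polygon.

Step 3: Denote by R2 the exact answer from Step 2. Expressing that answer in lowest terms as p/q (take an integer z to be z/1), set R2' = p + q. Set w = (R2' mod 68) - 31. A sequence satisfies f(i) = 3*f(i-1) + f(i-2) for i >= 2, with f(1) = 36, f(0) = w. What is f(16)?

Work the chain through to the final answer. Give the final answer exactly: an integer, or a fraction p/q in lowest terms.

2203706748

Step 1: 7*(7)^2 + 9*(7)^1 - 9 = (343) + (63) + (-9) = 397; answer 397
Step 2: R1 = 397; r = 16; cross terms: (-38*-32 - -6*-27)=1054, (-6*1 - -7*-32)=-230, (-7*27 - 1*1)=-190, (1*16 - -11*27)=313, (-11*-27 - -38*16)=905; twice the area = |1852| = 1852; area = 926; answer 926
Step 3: R2 = 926; threaded value p + q = 927; w = 12; f(2) = 3*(36) + 1*(12) = 120; iterating: f(2)=120, f(3)=396, f(4)=1308, f(5)=4320, f(6)=14268, f(7)=47124, f(8)=155640, f(9)=514044, f(10)=1697772, f(11)=5607360, f(12)=18519852, f(13)=61166916, f(14)=202020600, f(15)=667228716, f(16)=2203706748; answer 2203706748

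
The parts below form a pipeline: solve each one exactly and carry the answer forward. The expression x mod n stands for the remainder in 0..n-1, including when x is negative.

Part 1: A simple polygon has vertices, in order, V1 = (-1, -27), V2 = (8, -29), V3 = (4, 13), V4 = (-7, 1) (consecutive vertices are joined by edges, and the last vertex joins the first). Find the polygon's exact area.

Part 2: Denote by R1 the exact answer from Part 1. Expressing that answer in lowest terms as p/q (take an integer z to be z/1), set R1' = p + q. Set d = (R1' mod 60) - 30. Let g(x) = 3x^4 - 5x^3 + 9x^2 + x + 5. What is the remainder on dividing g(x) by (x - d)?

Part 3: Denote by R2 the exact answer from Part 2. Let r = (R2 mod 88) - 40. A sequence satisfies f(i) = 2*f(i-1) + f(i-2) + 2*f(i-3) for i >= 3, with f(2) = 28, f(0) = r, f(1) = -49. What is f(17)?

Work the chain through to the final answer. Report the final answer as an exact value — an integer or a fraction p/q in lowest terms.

Part 1: cross terms: (-1*-29 - 8*-27)=245, (8*13 - 4*-29)=220, (4*1 - -7*13)=95, (-7*-27 - -1*1)=190; twice the area = |750| = 750; area = 375; answer 375
Part 2: R1 = 375; threaded value p + q = 376; d = -14; remainder = value at the root: 3*(-14)^4 - 5*(-14)^3 + 9*(-14)^2 + 1*(-14)^1 + 5 = (115248) + (13720) + (1764) + (-14) + (5) = 130723; answer 130723
Part 3: R2 = 130723; r = 3; f(3) = 2*(28) + 1*(-49) + 2*(3) = 13; iterating: f(3)=13, f(4)=-44, f(5)=-19, f(6)=-56, f(7)=-219, f(8)=-532, f(9)=-1395, f(10)=-3760, f(11)=-9979, f(12)=-26508, f(13)=-70515, f(14)=-187496, f(15)=-498523, f(16)=-1325572, f(17)=-3524659; answer -3524659

-3524659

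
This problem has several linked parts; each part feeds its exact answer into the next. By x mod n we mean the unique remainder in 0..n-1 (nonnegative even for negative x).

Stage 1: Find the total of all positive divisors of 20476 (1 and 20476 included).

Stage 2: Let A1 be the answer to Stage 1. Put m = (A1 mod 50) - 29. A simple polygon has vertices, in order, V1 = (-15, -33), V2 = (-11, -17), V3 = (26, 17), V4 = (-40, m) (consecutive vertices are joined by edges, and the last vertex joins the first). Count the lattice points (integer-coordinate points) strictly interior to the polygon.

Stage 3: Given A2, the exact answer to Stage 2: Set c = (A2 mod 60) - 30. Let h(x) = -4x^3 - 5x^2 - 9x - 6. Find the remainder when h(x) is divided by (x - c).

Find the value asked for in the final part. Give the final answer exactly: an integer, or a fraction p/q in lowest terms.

-378

Stage 1: 20476 = 2^2 * 5119; sigma = (1 + 2 + 4) * (1 + 5119) = 7 * 5120 = 35840; answer 35840
Stage 2: A1 = 35840; m = 11; cross terms: (-15*-17 - -11*-33)=-108, (-11*17 - 26*-17)=255, (26*11 - -40*17)=966, (-40*-33 - -15*11)=1485; twice the area = |2598| = 2598; area = 1299; boundary points = 4 + 1 + 6 + 1 = 12; strictly interior points = area - boundary/2 + 1 = 1294; answer 1294
Stage 3: A2 = 1294; c = 4; remainder = value at the root: -4*(4)^3 - 5*(4)^2 - 9*(4)^1 - 6 = (-256) + (-80) + (-36) + (-6) = -378; answer -378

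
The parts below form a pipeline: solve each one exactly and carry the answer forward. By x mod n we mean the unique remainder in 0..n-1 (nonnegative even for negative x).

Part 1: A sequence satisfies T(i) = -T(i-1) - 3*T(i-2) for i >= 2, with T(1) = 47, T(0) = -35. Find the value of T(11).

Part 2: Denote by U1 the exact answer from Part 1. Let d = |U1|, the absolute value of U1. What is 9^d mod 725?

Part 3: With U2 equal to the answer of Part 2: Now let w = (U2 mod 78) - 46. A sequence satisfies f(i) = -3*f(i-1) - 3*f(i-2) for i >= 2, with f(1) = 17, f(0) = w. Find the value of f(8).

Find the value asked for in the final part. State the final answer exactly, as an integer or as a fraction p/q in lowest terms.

Part 1: T(2) = -1*(47) - 3*(-35) = 58; iterating: T(2)=58, T(3)=-199, T(4)=25, T(5)=572, T(6)=-647, T(7)=-1069, T(8)=3010, T(9)=197, T(10)=-9227, T(11)=8636; answer 8636
Part 2: U1 = 8636; d = 8636; squarings mod 725: 9^1=9, 9^2=81, 9^4=36, 9^8=571, 9^16=516, 9^32=181, 9^64=136, 9^128=371, 9^256=616, 9^512=281, 9^1024=661, 9^2048=471, 9^4096=716, 9^8192=81; 9^8636 = 9^4 * 9^8 * 9^16 * 9^32 * 9^128 * 9^256 * 9^8192 = 691 (mod 725); answer 691
Part 3: U2 = 691; w = 21; f(2) = -3*(17) - 3*(21) = -114; iterating: f(2)=-114, f(3)=291, f(4)=-531, f(5)=720, f(6)=-567, f(7)=-459, f(8)=3078; answer 3078

3078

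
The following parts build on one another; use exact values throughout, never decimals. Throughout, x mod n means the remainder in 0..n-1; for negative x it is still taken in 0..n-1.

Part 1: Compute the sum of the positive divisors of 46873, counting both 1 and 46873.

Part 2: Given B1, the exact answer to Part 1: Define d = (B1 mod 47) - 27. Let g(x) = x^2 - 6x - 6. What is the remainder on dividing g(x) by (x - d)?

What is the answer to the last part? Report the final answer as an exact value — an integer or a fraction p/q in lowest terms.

Part 1: 46873 = 19 * 2467; sigma = (1 + 19) * (1 + 2467) = 20 * 2468 = 49360; answer 49360
Part 2: B1 = 49360; d = -17; remainder = value at the root: 1*(-17)^2 - 6*(-17)^1 - 6 = (289) + (102) + (-6) = 385; answer 385

385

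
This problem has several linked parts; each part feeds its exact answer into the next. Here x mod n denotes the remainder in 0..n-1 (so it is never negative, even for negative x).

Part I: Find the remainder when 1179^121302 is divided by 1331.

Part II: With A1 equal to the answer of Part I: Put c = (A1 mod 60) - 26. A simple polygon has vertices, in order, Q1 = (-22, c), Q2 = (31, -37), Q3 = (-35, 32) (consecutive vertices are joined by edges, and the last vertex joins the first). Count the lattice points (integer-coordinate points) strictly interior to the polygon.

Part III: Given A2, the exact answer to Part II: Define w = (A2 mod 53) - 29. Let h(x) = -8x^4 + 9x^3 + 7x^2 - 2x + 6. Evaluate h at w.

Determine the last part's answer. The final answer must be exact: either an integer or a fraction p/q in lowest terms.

-180402

Part I: squarings mod 1331: 1179^1=1179, 1179^2=477, 1179^4=1259, 1179^8=1191, 1179^16=966, 1179^32=125, 1179^64=984, 1179^128=619, 1179^256=1164, 1179^512=1269, 1179^1024=1182, 1179^2048=905, 1179^4096=460, 1179^8192=1302, 1179^16384=841, 1179^32768=520, 1179^65536=207; 1179^121302 = 1179^2 * 1179^4 * 1179^16 * 1179^64 * 1179^128 * 1179^256 * 1179^2048 * 1179^4096 * 1179^16384 * 1179^32768 * 1179^65536 = 1313 (mod 1331); answer 1313
Part II: A1 = 1313; c = 27; cross terms: (-22*-37 - 31*27)=-23, (31*32 - -35*-37)=-303, (-35*27 - -22*32)=-241; twice the area = |-567| = 567; area = 567/2; boundary points = 1 + 3 + 1 = 5; strictly interior points = area - boundary/2 + 1 = 282; answer 282
Part III: A2 = 282; w = -12; -8*(-12)^4 + 9*(-12)^3 + 7*(-12)^2 - 2*(-12)^1 + 6 = (-165888) + (-15552) + (1008) + (24) + (6) = -180402; answer -180402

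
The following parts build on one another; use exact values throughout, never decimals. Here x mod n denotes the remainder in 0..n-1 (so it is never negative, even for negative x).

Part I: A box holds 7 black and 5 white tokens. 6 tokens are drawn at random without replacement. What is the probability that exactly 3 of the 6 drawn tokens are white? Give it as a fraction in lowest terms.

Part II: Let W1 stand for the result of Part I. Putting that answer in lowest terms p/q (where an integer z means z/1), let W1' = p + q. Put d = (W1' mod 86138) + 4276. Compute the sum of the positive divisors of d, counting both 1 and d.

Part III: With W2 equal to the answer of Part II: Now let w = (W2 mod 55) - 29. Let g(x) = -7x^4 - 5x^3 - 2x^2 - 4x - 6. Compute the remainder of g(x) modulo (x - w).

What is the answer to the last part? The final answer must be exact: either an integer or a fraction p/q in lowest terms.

-609864

Part I: total draws C(12,6) = 924; favorable C(5,3)*C(7,3) = 350; P = 25/66; answer 25/66
Part II: W1 = 25/66; threaded value p + q = 91; d = 4367; 4367 = 11 * 397; sigma = (1 + 11) * (1 + 397) = 12 * 398 = 4776; answer 4776
Part III: W2 = 4776; w = 17; remainder = value at the root: -7*(17)^4 - 5*(17)^3 - 2*(17)^2 - 4*(17)^1 - 6 = (-584647) + (-24565) + (-578) + (-68) + (-6) = -609864; answer -609864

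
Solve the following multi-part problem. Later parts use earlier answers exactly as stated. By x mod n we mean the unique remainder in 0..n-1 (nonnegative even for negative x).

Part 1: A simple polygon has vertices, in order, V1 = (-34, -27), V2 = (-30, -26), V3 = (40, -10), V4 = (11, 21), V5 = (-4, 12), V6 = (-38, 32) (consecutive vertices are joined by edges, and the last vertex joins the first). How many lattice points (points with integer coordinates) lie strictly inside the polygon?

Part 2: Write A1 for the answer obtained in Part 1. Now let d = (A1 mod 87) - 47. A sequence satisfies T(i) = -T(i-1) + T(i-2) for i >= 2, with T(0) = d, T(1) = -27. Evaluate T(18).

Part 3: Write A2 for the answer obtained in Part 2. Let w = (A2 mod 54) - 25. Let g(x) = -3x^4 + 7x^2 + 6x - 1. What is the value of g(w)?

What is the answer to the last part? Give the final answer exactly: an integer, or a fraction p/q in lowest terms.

Part 1: cross terms: (-34*-26 - -30*-27)=74, (-30*-10 - 40*-26)=1340, (40*21 - 11*-10)=950, (11*12 - -4*21)=216, (-4*32 - -38*12)=328, (-38*-27 - -34*32)=2114; twice the area = |5022| = 5022; area = 2511; boundary points = 1 + 2 + 1 + 3 + 2 + 1 = 10; strictly interior points = area - boundary/2 + 1 = 2507; answer 2507
Part 2: A1 = 2507; d = 24; T(2) = -1*(-27) + 1*(24) = 51; iterating: T(2)=51, T(3)=-78, T(4)=129, T(5)=-207, T(6)=336, T(7)=-543, T(8)=879, T(9)=-1422, T(10)=2301, T(11)=-3723, T(12)=6024, T(13)=-9747, T(14)=15771, T(15)=-25518, T(16)=41289, T(17)=-66807, T(18)=108096; answer 108096
Part 3: A2 = 108096; w = 17; -3*(17)^4 + 7*(17)^2 + 6*(17)^1 - 1 = (-250563) + (2023) + (102) + (-1) = -248439; answer -248439

-248439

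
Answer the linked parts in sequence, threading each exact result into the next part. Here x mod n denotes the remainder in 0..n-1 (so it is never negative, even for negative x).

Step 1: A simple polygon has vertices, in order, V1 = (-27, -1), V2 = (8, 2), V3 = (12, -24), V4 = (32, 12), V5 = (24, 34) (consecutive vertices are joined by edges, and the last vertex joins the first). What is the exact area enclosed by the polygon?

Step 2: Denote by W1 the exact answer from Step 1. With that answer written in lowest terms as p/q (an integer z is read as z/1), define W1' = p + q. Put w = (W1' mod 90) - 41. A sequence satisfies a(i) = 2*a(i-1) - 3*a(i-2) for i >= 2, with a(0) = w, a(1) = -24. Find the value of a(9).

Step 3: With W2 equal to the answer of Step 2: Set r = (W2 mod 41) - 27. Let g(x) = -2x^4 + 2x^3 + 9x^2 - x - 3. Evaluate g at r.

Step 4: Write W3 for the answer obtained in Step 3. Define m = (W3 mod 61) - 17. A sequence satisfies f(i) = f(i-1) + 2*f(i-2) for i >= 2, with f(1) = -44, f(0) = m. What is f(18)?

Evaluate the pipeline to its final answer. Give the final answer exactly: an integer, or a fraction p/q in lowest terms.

Step 1: cross terms: (-27*2 - 8*-1)=-46, (8*-24 - 12*2)=-216, (12*12 - 32*-24)=912, (32*34 - 24*12)=800, (24*-1 - -27*34)=894; twice the area = |2344| = 2344; area = 1172; answer 1172
Step 2: W1 = 1172; threaded value p + q = 1173; w = -38; a(2) = 2*(-24) - 3*(-38) = 66; iterating: a(2)=66, a(3)=204, a(4)=210, a(5)=-192, a(6)=-1014, a(7)=-1452, a(8)=138, a(9)=4632; answer 4632
Step 3: W2 = 4632; r = 13; -2*(13)^4 + 2*(13)^3 + 9*(13)^2 - 1*(13)^1 - 3 = (-57122) + (4394) + (1521) + (-13) + (-3) = -51223; answer -51223
Step 4: W3 = -51223; m = 0; f(2) = 1*(-44) + 2*(0) = -44; iterating: f(2)=-44, f(3)=-132, f(4)=-220, f(5)=-484, f(6)=-924, f(7)=-1892, f(8)=-3740, f(9)=-7524, f(10)=-15004, f(11)=-30052, f(12)=-60060, f(13)=-120164, f(14)=-240284, f(15)=-480612, f(16)=-961180, f(17)=-1922404, f(18)=-3844764; answer -3844764

-3844764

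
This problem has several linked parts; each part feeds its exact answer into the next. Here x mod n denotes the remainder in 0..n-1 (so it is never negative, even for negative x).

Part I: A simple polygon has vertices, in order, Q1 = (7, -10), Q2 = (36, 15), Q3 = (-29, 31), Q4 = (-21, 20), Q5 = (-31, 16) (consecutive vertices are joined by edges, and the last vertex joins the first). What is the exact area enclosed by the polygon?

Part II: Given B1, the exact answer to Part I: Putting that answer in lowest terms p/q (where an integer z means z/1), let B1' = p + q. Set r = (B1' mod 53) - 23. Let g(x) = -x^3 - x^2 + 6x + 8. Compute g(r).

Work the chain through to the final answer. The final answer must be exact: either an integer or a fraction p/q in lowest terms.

-48

Part I: cross terms: (7*15 - 36*-10)=465, (36*31 - -29*15)=1551, (-29*20 - -21*31)=71, (-21*16 - -31*20)=284, (-31*-10 - 7*16)=198; twice the area = |2569| = 2569; area = 2569/2; answer 2569/2
Part II: B1 = 2569/2; threaded value p + q = 2571; r = 4; -1*(4)^3 - 1*(4)^2 + 6*(4)^1 + 8 = (-64) + (-16) + (24) + (8) = -48; answer -48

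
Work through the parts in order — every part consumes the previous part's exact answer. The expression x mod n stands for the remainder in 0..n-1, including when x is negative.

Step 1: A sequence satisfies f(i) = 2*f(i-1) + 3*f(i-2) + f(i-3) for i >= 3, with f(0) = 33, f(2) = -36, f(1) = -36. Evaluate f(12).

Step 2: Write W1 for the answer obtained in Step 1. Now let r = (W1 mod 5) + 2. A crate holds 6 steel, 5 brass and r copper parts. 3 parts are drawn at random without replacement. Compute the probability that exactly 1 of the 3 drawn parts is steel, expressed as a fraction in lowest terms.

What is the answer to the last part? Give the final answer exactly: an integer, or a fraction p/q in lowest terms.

27/56

Step 1: f(3) = 2*(-36) + 3*(-36) + 1*(33) = -147; iterating: f(3)=-147, f(4)=-438, f(5)=-1353, f(6)=-4167, f(7)=-12831, f(8)=-39516, f(9)=-121692, f(10)=-374763, f(11)=-1154118, f(12)=-3554217; answer -3554217
Step 2: W1 = -3554217; r = 5; total draws C(16,3) = 560; favorable C(6,1)*C(10,2) = 270; P = 27/56; answer 27/56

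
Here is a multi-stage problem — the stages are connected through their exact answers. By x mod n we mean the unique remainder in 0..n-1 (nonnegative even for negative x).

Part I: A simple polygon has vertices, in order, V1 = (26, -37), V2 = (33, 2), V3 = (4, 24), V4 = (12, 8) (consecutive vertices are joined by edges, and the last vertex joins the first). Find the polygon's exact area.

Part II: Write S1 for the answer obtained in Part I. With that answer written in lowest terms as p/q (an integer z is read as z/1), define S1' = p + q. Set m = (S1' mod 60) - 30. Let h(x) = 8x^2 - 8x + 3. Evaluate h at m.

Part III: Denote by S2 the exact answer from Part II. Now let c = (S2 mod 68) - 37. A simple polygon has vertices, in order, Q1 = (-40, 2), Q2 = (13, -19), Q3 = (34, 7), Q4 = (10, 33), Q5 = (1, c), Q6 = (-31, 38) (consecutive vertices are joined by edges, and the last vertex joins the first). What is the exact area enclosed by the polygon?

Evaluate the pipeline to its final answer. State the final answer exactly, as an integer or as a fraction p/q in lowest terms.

Part I: cross terms: (26*2 - 33*-37)=1273, (33*24 - 4*2)=784, (4*8 - 12*24)=-256, (12*-37 - 26*8)=-652; twice the area = |1149| = 1149; area = 1149/2; answer 1149/2
Part II: S1 = 1149/2; threaded value p + q = 1151; m = -19; 8*(-19)^2 - 8*(-19)^1 + 3 = (2888) + (152) + (3) = 3043; answer 3043
Part III: S2 = 3043; c = 14; cross terms: (-40*-19 - 13*2)=734, (13*7 - 34*-19)=737, (34*33 - 10*7)=1052, (10*14 - 1*33)=107, (1*38 - -31*14)=472, (-31*2 - -40*38)=1458; twice the area = |4560| = 4560; area = 2280; answer 2280

2280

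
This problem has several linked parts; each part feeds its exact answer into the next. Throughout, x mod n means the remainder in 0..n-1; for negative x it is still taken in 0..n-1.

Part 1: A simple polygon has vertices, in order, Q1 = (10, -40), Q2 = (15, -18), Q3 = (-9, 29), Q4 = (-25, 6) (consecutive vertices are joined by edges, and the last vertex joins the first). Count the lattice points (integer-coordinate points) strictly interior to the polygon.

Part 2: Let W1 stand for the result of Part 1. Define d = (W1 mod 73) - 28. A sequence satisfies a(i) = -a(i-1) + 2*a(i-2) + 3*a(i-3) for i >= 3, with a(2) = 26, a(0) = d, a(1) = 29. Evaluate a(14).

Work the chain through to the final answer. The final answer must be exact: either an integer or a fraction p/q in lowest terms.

Part 1: cross terms: (10*-18 - 15*-40)=420, (15*29 - -9*-18)=273, (-9*6 - -25*29)=671, (-25*-40 - 10*6)=940; twice the area = |2304| = 2304; area = 1152; boundary points = 1 + 1 + 1 + 1 = 4; strictly interior points = area - boundary/2 + 1 = 1151; answer 1151
Part 2: W1 = 1151; d = 28; a(3) = -1*(26) + 2*(29) + 3*(28) = 116; iterating: a(3)=116, a(4)=23, a(5)=287, a(6)=107, a(7)=536, a(8)=539, a(9)=854, a(10)=1832, a(11)=1493, a(12)=4733, a(13)=3749, a(14)=10196; answer 10196

10196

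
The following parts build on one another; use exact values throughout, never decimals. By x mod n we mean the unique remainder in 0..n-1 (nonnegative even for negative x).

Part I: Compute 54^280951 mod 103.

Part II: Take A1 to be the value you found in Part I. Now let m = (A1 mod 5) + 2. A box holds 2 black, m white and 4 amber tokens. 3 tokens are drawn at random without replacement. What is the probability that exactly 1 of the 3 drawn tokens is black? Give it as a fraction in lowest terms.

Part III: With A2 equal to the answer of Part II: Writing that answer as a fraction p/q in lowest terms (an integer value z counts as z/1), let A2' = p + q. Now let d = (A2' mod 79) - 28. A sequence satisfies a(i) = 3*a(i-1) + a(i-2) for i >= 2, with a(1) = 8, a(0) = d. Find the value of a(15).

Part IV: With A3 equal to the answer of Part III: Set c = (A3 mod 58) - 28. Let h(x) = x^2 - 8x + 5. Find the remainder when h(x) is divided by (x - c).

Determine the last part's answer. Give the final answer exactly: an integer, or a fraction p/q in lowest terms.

110

Part I: squarings mod 103: 54^1=54, 54^2=32, 54^4=97, 54^8=36, 54^16=60, 54^32=98, 54^64=25, 54^128=7, 54^256=49, 54^512=32, 54^1024=97, 54^2048=36, 54^4096=60, 54^8192=98, 54^16384=25, 54^32768=7, 54^65536=49, 54^131072=32, 54^262144=97; 54^280951 = 54^1 * 54^2 * 54^4 * 54^16 * 54^32 * 54^64 * 54^256 * 54^2048 * 54^16384 * 54^262144 = 20 (mod 103); answer 20
Part II: A1 = 20; m = 2; total draws C(8,3) = 56; favorable C(2,1)*C(6,2) = 30; P = 15/28; answer 15/28
Part III: A2 = 15/28; threaded value p + q = 43; d = 15; a(2) = 3*(8) + 1*(15) = 39; iterating: a(2)=39, a(3)=125, a(4)=414, a(5)=1367, a(6)=4515, a(7)=14912, a(8)=49251, a(9)=162665, a(10)=537246, a(11)=1774403, a(12)=5860455, a(13)=19355768, a(14)=63927759, a(15)=211139045; answer 211139045
Part IV: A3 = 211139045; c = -7; remainder = value at the root: 1*(-7)^2 - 8*(-7)^1 + 5 = (49) + (56) + (5) = 110; answer 110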